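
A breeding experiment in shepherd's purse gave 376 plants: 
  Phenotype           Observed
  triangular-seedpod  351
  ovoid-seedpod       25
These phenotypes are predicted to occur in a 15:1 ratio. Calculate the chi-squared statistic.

Expected counts for N = 376 under a 15:1 ratio (total parts = 16):
  triangular-seedpod: 376 × 15/16 = 352.5
  ovoid-seedpod: 376 × 1/16 = 23.5
χ² = Σ (O − E)² / E
  triangular-seedpod: (351 − 352.5)² / 352.5 = 0.0064
  ovoid-seedpod: (25 − 23.5)² / 23.5 = 0.0957
χ² = 0.0064 + 0.0957 = 0.1021 ≈ 0.102

0.102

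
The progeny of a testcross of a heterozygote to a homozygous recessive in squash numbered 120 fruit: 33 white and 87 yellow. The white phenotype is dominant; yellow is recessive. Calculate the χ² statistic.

A testcross of a heterozygote (Aa × aa) gives a 1:1 phenotypic ratio.
Total ratio parts = 2. Expected numbers out of 120:
  white: 120 × 1/2 = 60
  yellow: 120 × 1/2 = 60
χ² = Σ (O − E)² / E
  white: (33 − 60)² / 60 = 12.1500
  yellow: (87 − 60)² / 60 = 12.1500
χ² = 12.1500 + 12.1500 = 24.300

24.300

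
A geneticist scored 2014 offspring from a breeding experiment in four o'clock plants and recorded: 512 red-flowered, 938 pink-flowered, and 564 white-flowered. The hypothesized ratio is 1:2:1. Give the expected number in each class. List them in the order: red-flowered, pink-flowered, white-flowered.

503.5, 1007, 503.5

Expected counts for N = 2014 under a 1:2:1 ratio (total parts = 4):
  red-flowered: 2014 × 1/4 = 503.5
  pink-flowered: 2014 × 2/4 = 1007
  white-flowered: 2014 × 1/4 = 503.5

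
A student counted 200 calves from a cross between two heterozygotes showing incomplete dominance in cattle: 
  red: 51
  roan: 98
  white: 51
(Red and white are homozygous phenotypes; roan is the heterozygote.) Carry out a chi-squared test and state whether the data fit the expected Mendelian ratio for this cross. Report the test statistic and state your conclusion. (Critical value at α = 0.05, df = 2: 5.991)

0.080; consistent

With incomplete dominance, a heterozygote × heterozygote cross gives a 1:2:1 phenotypic ratio.
Under the 1:2:1 hypothesis (Σ ratio = 4, N = 200):
  red: 200 × 1/4 = 50
  roan: 200 × 2/4 = 100
  white: 200 × 1/4 = 50
χ² = Σ (O − E)² / E
  red: (51 − 50)² / 50 = 0.0200
  roan: (98 − 100)² / 100 = 0.0400
  white: (51 − 50)² / 50 = 0.0200
χ² = 0.0200 + 0.0400 + 0.0200 = 0.080
Degrees of freedom = 3 − 1 = 2; critical value at α = 0.05 is 5.991.
Since 0.080 < 5.991, we fail to reject the null hypothesis — the data are consistent with the 1:2:1 ratio.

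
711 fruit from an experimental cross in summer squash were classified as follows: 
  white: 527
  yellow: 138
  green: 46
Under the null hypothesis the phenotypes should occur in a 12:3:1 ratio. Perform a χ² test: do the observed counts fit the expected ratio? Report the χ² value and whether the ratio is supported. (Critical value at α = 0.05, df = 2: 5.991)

Total ratio parts = 16. Expected numbers out of 711:
  white: 711 × 12/16 = 533.25
  yellow: 711 × 3/16 = 133.3125
  green: 711 × 1/16 = 44.4375
χ² = Σ (O − E)² / E
  white: (527 − 533.25)² / 533.25 = 0.0733
  yellow: (138 − 133.3125)² / 133.3125 = 0.1648
  green: (46 − 44.4375)² / 44.4375 = 0.0549
χ² = 0.0733 + 0.1648 + 0.0549 = 0.293
Degrees of freedom = 3 − 1 = 2; critical value at α = 0.05 is 5.991.
Since 0.293 < 5.991, we fail to reject the null hypothesis — the data are consistent with the 12:3:1 ratio.

0.293; consistent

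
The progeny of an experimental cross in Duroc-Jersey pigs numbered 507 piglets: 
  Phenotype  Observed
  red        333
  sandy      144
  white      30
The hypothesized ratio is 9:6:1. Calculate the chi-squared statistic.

The 9:6:1 ratio has 16 parts, so with N = 507 the expected counts are:
  red: 507 × 9/16 = 285.1875
  sandy: 507 × 6/16 = 190.125
  white: 507 × 1/16 = 31.6875
χ² = Σ (O − E)² / E
  red: (333 − 285.1875)² / 285.1875 = 8.0159
  sandy: (144 − 190.125)² / 190.125 = 11.1901
  white: (30 − 31.6875)² / 31.6875 = 0.0899
χ² = 8.0159 + 11.1901 + 0.0899 = 19.2959 ≈ 19.296

19.296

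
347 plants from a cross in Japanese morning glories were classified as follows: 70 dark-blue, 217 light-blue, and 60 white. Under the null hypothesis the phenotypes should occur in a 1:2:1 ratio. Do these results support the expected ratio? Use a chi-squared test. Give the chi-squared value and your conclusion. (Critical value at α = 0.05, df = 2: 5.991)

The 1:2:1 ratio has 4 parts, so with N = 347 the expected counts are:
  dark-blue: 347 × 1/4 = 86.75
  light-blue: 347 × 2/4 = 173.5
  white: 347 × 1/4 = 86.75
χ² = Σ (O − E)² / E
  dark-blue: (70 − 86.75)² / 86.75 = 3.2341
  light-blue: (217 − 173.5)² / 173.5 = 10.9063
  white: (60 − 86.75)² / 86.75 = 8.2486
χ² = 3.2341 + 10.9063 + 8.2486 = 22.389
Degrees of freedom = 3 − 1 = 2; critical value at α = 0.05 is 5.991.
Since 22.389 > 5.991, we reject the null hypothesis — the data do not fit the 1:2:1 ratio.

22.389; not consistent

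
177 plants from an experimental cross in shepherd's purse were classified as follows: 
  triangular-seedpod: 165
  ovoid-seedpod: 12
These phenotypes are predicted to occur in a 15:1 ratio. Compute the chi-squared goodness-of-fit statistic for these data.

The 15:1 ratio has 16 parts, so with N = 177 the expected counts are:
  triangular-seedpod: 177 × 15/16 = 165.9375
  ovoid-seedpod: 177 × 1/16 = 11.0625
χ² = Σ (O − E)² / E
  triangular-seedpod: (165 − 165.9375)² / 165.9375 = 0.0053
  ovoid-seedpod: (12 − 11.0625)² / 11.0625 = 0.0794
χ² = 0.0053 + 0.0794 = 0.0847 ≈ 0.085

0.085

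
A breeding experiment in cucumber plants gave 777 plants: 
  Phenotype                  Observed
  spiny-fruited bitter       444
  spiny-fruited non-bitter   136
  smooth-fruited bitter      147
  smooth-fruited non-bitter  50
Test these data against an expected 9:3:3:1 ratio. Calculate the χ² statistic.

Under the 9:3:3:1 hypothesis (Σ ratio = 16, N = 777):
  spiny-fruited bitter: 777 × 9/16 = 437.0625
  spiny-fruited non-bitter: 777 × 3/16 = 145.6875
  smooth-fruited bitter: 777 × 3/16 = 145.6875
  smooth-fruited non-bitter: 777 × 1/16 = 48.5625
χ² = Σ (O − E)² / E
  spiny-fruited bitter: (444 − 437.0625)² / 437.0625 = 0.1101
  spiny-fruited non-bitter: (136 − 145.6875)² / 145.6875 = 0.6442
  smooth-fruited bitter: (147 − 145.6875)² / 145.6875 = 0.0118
  smooth-fruited non-bitter: (50 − 48.5625)² / 48.5625 = 0.0426
χ² = 0.1101 + 0.6442 + 0.0118 + 0.0426 = 0.8087 ≈ 0.809

0.809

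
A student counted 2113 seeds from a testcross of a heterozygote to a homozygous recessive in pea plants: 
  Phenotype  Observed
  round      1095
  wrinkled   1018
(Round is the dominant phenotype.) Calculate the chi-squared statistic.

2.806

A testcross of a heterozygote (Aa × aa) gives a 1:1 phenotypic ratio.
The 1:1 ratio has 2 parts, so with N = 2113 the expected counts are:
  round: 2113 × 1/2 = 1056.5
  wrinkled: 2113 × 1/2 = 1056.5
χ² = Σ (O − E)² / E
  round: (1095 − 1056.5)² / 1056.5 = 1.4030
  wrinkled: (1018 − 1056.5)² / 1056.5 = 1.4030
χ² = 1.4030 + 1.4030 = 2.806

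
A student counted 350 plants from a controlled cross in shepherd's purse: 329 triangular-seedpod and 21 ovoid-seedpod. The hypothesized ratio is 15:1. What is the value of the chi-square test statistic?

0.037

Total ratio parts = 16. Expected numbers out of 350:
  triangular-seedpod: 350 × 15/16 = 328.125
  ovoid-seedpod: 350 × 1/16 = 21.875
χ² = Σ (O − E)² / E
  triangular-seedpod: (329 − 328.125)² / 328.125 = 0.0023
  ovoid-seedpod: (21 − 21.875)² / 21.875 = 0.0350
χ² = 0.0023 + 0.0350 = 0.0373 ≈ 0.037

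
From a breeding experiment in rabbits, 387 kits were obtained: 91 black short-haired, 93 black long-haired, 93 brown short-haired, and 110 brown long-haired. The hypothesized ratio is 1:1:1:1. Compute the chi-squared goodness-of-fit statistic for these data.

Under the 1:1:1:1 hypothesis (Σ ratio = 4, N = 387):
  black short-haired: 387 × 1/4 = 96.75
  black long-haired: 387 × 1/4 = 96.75
  brown short-haired: 387 × 1/4 = 96.75
  brown long-haired: 387 × 1/4 = 96.75
χ² = Σ (O − E)² / E
  black short-haired: (91 − 96.75)² / 96.75 = 0.3417
  black long-haired: (93 − 96.75)² / 96.75 = 0.1453
  brown short-haired: (93 − 96.75)² / 96.75 = 0.1453
  brown long-haired: (110 − 96.75)² / 96.75 = 1.8146
χ² = 0.3417 + 0.1453 + 0.1453 + 1.8146 = 2.4469 ≈ 2.447

2.447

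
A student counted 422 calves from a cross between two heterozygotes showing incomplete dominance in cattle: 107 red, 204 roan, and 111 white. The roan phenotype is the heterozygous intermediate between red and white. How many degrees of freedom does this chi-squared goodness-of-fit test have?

2

With incomplete dominance, a heterozygote × heterozygote cross gives a 1:2:1 phenotypic ratio.
A goodness-of-fit test with 3 phenotype classes has df = 3 − 1 = 2.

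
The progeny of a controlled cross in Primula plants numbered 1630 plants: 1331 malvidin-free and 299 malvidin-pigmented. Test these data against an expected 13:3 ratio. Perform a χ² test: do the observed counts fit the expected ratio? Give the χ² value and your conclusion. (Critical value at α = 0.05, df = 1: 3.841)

Total ratio parts = 16. Expected numbers out of 1630:
  malvidin-free: 1630 × 13/16 = 1324.375
  malvidin-pigmented: 1630 × 3/16 = 305.625
χ² = Σ (O − E)² / E
  malvidin-free: (1331 − 1324.375)² / 1324.375 = 0.0331
  malvidin-pigmented: (299 − 305.625)² / 305.625 = 0.1436
χ² = 0.0331 + 0.1436 = 0.1767 ≈ 0.177
Degrees of freedom = 2 − 1 = 1; critical value at α = 0.05 is 3.841.
Since 0.177 < 3.841, we fail to reject the null hypothesis — the data are consistent with the 13:3 ratio.

0.177; consistent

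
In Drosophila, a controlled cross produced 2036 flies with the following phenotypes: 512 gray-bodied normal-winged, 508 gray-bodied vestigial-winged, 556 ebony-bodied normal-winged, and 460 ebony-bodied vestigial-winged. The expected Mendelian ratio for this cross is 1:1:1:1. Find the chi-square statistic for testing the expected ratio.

The 1:1:1:1 ratio has 4 parts, so with N = 2036 the expected counts are:
  gray-bodied normal-winged: 2036 × 1/4 = 509
  gray-bodied vestigial-winged: 2036 × 1/4 = 509
  ebony-bodied normal-winged: 2036 × 1/4 = 509
  ebony-bodied vestigial-winged: 2036 × 1/4 = 509
χ² = Σ (O − E)² / E
  gray-bodied normal-winged: (512 − 509)² / 509 = 0.0177
  gray-bodied vestigial-winged: (508 − 509)² / 509 = 0.0020
  ebony-bodied normal-winged: (556 − 509)² / 509 = 4.3399
  ebony-bodied vestigial-winged: (460 − 509)² / 509 = 4.7171
χ² = 0.0177 + 0.0020 + 4.3399 + 4.7171 = 9.0767 ≈ 9.077

9.077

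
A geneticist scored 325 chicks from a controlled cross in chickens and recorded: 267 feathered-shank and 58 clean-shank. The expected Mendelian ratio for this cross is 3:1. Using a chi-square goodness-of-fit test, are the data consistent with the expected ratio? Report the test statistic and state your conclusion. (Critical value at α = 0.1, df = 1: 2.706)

Expected counts for N = 325 under a 3:1 ratio (total parts = 4):
  feathered-shank: 325 × 3/4 = 243.75
  clean-shank: 325 × 1/4 = 81.25
χ² = Σ (O − E)² / E
  feathered-shank: (267 − 243.75)² / 243.75 = 2.2177
  clean-shank: (58 − 81.25)² / 81.25 = 6.6531
χ² = 2.2177 + 6.6531 = 8.8708 ≈ 8.871
Degrees of freedom = 2 − 1 = 1; critical value at α = 0.1 is 2.706.
Since 8.871 > 2.706, we reject the null hypothesis — the data do not fit the 3:1 ratio.

8.871; not consistent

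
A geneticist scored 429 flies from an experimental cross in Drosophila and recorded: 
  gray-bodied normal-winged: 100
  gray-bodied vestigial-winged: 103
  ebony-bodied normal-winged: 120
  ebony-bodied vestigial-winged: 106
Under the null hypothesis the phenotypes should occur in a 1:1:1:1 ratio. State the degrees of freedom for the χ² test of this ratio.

A goodness-of-fit test with 4 phenotype classes has df = 4 − 1 = 3.

3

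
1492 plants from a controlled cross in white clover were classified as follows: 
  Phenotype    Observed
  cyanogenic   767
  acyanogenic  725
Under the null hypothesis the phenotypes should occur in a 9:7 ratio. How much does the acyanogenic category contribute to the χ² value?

Under the 9:7 hypothesis (Σ ratio = 16, N = 1492):
  cyanogenic: 1492 × 9/16 = 839.25
  acyanogenic: 1492 × 7/16 = 652.75
Contribution of acyanogenic: (725 − 652.75)² / 652.75 = 7.9970

7.997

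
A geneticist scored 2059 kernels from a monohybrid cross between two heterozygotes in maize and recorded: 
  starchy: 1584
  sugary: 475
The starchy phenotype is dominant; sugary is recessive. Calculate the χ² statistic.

4.093

For a monohybrid cross between heterozygotes with complete dominance, the expected phenotypic ratio is 3:1.
Expected counts for N = 2059 under a 3:1 ratio (total parts = 4):
  starchy: 2059 × 3/4 = 1544.25
  sugary: 2059 × 1/4 = 514.75
χ² = Σ (O − E)² / E
  starchy: (1584 − 1544.25)² / 1544.25 = 1.0232
  sugary: (475 − 514.75)² / 514.75 = 3.0696
χ² = 1.0232 + 3.0696 = 4.0928 ≈ 4.093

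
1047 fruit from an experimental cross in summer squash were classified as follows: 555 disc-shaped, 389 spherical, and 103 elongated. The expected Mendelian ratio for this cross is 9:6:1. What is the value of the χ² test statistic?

23.551

Expected counts for N = 1047 under a 9:6:1 ratio (total parts = 16):
  disc-shaped: 1047 × 9/16 = 588.9375
  spherical: 1047 × 6/16 = 392.625
  elongated: 1047 × 1/16 = 65.4375
χ² = Σ (O − E)² / E
  disc-shaped: (555 − 588.9375)² / 588.9375 = 1.9556
  spherical: (389 − 392.625)² / 392.625 = 0.0335
  elongated: (103 − 65.4375)² / 65.4375 = 21.5617
χ² = 1.9556 + 0.0335 + 21.5617 = 23.5508 ≈ 23.551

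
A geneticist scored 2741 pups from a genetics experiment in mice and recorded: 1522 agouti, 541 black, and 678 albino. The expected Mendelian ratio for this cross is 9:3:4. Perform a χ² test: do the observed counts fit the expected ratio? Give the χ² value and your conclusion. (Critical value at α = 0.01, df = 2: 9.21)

Total ratio parts = 16. Expected numbers out of 2741:
  agouti: 2741 × 9/16 = 1541.8125
  black: 2741 × 3/16 = 513.9375
  albino: 2741 × 4/16 = 685.25
χ² = Σ (O − E)² / E
  agouti: (1522 − 1541.8125)² / 1541.8125 = 0.2546
  black: (541 − 513.9375)² / 513.9375 = 1.4250
  albino: (678 − 685.25)² / 685.25 = 0.0767
χ² = 0.2546 + 1.4250 + 0.0767 = 1.7563 ≈ 1.756
Degrees of freedom = 3 − 1 = 2; critical value at α = 0.01 is 9.21.
Since 1.756 < 9.21, we fail to reject the null hypothesis — the data are consistent with the 9:3:4 ratio.

1.756; consistent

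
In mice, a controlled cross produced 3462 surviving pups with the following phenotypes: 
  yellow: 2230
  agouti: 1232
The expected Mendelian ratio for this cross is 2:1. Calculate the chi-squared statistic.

Expected counts for N = 3462 under a 2:1 ratio (total parts = 3):
  yellow: 3462 × 2/3 = 2308
  agouti: 3462 × 1/3 = 1154
χ² = Σ (O − E)² / E
  yellow: (2230 − 2308)² / 2308 = 2.6360
  agouti: (1232 − 1154)² / 1154 = 5.2721
χ² = 2.6360 + 5.2721 = 7.9081 ≈ 7.908

7.908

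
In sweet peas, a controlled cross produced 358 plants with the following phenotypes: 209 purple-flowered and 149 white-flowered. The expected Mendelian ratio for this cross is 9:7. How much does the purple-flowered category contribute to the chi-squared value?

0.289

Total ratio parts = 16. Expected numbers out of 358:
  purple-flowered: 358 × 9/16 = 201.375
  white-flowered: 358 × 7/16 = 156.625
Contribution of purple-flowered: (209 − 201.375)² / 201.375 = 0.2887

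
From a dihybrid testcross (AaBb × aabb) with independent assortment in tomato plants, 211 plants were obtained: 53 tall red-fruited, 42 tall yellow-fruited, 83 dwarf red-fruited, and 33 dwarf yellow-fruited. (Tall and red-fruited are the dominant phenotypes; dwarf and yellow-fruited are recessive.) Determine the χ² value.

A dihybrid testcross with independent assortment gives a 1:1:1:1 ratio.
Expected counts for N = 211 under a 1:1:1:1 ratio (total parts = 4):
  tall red-fruited: 211 × 1/4 = 52.75
  tall yellow-fruited: 211 × 1/4 = 52.75
  dwarf red-fruited: 211 × 1/4 = 52.75
  dwarf yellow-fruited: 211 × 1/4 = 52.75
χ² = Σ (O − E)² / E
  tall red-fruited: (53 − 52.75)² / 52.75 = 0.0012
  tall yellow-fruited: (42 − 52.75)² / 52.75 = 2.1908
  dwarf red-fruited: (83 − 52.75)² / 52.75 = 17.3472
  dwarf yellow-fruited: (33 − 52.75)² / 52.75 = 7.3945
χ² = 0.0012 + 2.1908 + 17.3472 + 7.3945 = 26.9337 ≈ 26.934

26.934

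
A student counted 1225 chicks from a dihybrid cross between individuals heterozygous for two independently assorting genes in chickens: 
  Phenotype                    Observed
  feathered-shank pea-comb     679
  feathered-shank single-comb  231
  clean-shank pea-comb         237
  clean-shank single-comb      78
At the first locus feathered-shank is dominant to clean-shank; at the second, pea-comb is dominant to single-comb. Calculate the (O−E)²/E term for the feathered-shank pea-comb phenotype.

A dihybrid F₂ with independent assortment and complete dominance at both loci gives a 9:3:3:1 phenotypic ratio.
Expected counts for N = 1225 under a 9:3:3:1 ratio (total parts = 16):
  feathered-shank pea-comb: 1225 × 9/16 = 689.0625
  feathered-shank single-comb: 1225 × 3/16 = 229.6875
  clean-shank pea-comb: 1225 × 3/16 = 229.6875
  clean-shank single-comb: 1225 × 1/16 = 76.5625
Contribution of feathered-shank pea-comb: (679 − 689.0625)² / 689.0625 = 0.1469

0.147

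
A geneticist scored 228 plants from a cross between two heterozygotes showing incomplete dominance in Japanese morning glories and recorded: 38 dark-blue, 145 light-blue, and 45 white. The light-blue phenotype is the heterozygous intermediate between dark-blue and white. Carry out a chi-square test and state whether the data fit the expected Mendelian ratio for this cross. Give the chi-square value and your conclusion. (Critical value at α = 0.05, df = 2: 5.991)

17.289; not consistent

With incomplete dominance, a heterozygote × heterozygote cross gives a 1:2:1 phenotypic ratio.
The 1:2:1 ratio has 4 parts, so with N = 228 the expected counts are:
  dark-blue: 228 × 1/4 = 57
  light-blue: 228 × 2/4 = 114
  white: 228 × 1/4 = 57
χ² = Σ (O − E)² / E
  dark-blue: (38 − 57)² / 57 = 6.3333
  light-blue: (145 − 114)² / 114 = 8.4298
  white: (45 − 57)² / 57 = 2.5263
χ² = 6.3333 + 8.4298 + 2.5263 = 17.2894 ≈ 17.289
Degrees of freedom = 3 − 1 = 2; critical value at α = 0.05 is 5.991.
Since 17.289 > 5.991, we reject the null hypothesis — the data do not fit the 1:2:1 ratio.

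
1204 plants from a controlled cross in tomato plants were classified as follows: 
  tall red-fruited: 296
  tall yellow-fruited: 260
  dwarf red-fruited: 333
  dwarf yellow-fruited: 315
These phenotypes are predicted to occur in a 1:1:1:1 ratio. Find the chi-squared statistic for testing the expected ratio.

9.721

Expected counts for N = 1204 under a 1:1:1:1 ratio (total parts = 4):
  tall red-fruited: 1204 × 1/4 = 301
  tall yellow-fruited: 1204 × 1/4 = 301
  dwarf red-fruited: 1204 × 1/4 = 301
  dwarf yellow-fruited: 1204 × 1/4 = 301
χ² = Σ (O − E)² / E
  tall red-fruited: (296 − 301)² / 301 = 0.0831
  tall yellow-fruited: (260 − 301)² / 301 = 5.5847
  dwarf red-fruited: (333 − 301)² / 301 = 3.4020
  dwarf yellow-fruited: (315 − 301)² / 301 = 0.6512
χ² = 0.0831 + 5.5847 + 3.4020 + 0.6512 = 9.721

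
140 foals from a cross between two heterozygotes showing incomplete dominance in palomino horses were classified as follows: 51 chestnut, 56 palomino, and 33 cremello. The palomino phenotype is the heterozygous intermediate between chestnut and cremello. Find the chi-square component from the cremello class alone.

0.114

With incomplete dominance, a heterozygote × heterozygote cross gives a 1:2:1 phenotypic ratio.
Expected counts for N = 140 under a 1:2:1 ratio (total parts = 4):
  chestnut: 140 × 1/4 = 35
  palomino: 140 × 2/4 = 70
  cremello: 140 × 1/4 = 35
Contribution of cremello: (33 − 35)² / 35 = 0.1143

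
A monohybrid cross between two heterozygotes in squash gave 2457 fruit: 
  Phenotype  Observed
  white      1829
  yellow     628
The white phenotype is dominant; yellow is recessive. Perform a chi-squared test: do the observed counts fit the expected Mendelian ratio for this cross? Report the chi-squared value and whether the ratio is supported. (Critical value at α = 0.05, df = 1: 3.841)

For a monohybrid cross between heterozygotes with complete dominance, the expected phenotypic ratio is 3:1.
Under the 3:1 hypothesis (Σ ratio = 4, N = 2457):
  white: 2457 × 3/4 = 1842.75
  yellow: 2457 × 1/4 = 614.25
χ² = Σ (O − E)² / E
  white: (1829 − 1842.75)² / 1842.75 = 0.1026
  yellow: (628 − 614.25)² / 614.25 = 0.3078
χ² = 0.1026 + 0.3078 = 0.4104 ≈ 0.410
Degrees of freedom = 2 − 1 = 1; critical value at α = 0.05 is 3.841.
Since 0.410 < 3.841, we fail to reject the null hypothesis — the data are consistent with the 3:1 ratio.

0.410; consistent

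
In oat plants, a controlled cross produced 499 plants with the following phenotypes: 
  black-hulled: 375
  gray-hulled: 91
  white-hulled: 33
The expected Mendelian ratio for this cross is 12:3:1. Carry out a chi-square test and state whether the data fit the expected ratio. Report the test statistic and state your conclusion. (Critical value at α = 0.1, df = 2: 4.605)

0.177; consistent

Expected counts for N = 499 under a 12:3:1 ratio (total parts = 16):
  black-hulled: 499 × 12/16 = 374.25
  gray-hulled: 499 × 3/16 = 93.5625
  white-hulled: 499 × 1/16 = 31.1875
χ² = Σ (O − E)² / E
  black-hulled: (375 − 374.25)² / 374.25 = 0.0015
  gray-hulled: (91 − 93.5625)² / 93.5625 = 0.0702
  white-hulled: (33 − 31.1875)² / 31.1875 = 0.1053
χ² = 0.0015 + 0.0702 + 0.1053 = 0.177
Degrees of freedom = 3 − 1 = 2; critical value at α = 0.1 is 4.605.
Since 0.177 < 4.605, we fail to reject the null hypothesis — the data are consistent with the 12:3:1 ratio.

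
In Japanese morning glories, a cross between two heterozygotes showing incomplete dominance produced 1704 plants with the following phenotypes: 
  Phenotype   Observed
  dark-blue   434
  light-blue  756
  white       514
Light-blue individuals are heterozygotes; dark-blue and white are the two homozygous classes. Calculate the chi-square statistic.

29.146

With incomplete dominance, a heterozygote × heterozygote cross gives a 1:2:1 phenotypic ratio.
Total ratio parts = 4. Expected numbers out of 1704:
  dark-blue: 1704 × 1/4 = 426
  light-blue: 1704 × 2/4 = 852
  white: 1704 × 1/4 = 426
χ² = Σ (O − E)² / E
  dark-blue: (434 − 426)² / 426 = 0.1502
  light-blue: (756 − 852)² / 852 = 10.8169
  white: (514 − 426)² / 426 = 18.1784
χ² = 0.1502 + 10.8169 + 18.1784 = 29.1455 ≈ 29.146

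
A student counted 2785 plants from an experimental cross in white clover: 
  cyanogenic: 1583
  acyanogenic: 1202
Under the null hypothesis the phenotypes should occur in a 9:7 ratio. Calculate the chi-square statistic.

0.394

Total ratio parts = 16. Expected numbers out of 2785:
  cyanogenic: 2785 × 9/16 = 1566.5625
  acyanogenic: 2785 × 7/16 = 1218.4375
χ² = Σ (O − E)² / E
  cyanogenic: (1583 − 1566.5625)² / 1566.5625 = 0.1725
  acyanogenic: (1202 − 1218.4375)² / 1218.4375 = 0.2218
χ² = 0.1725 + 0.2218 = 0.3943 ≈ 0.394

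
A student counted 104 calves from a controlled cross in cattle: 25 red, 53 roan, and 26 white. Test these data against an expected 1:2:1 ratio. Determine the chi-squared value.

0.058

Under the 1:2:1 hypothesis (Σ ratio = 4, N = 104):
  red: 104 × 1/4 = 26
  roan: 104 × 2/4 = 52
  white: 104 × 1/4 = 26
χ² = Σ (O − E)² / E
  red: (25 − 26)² / 26 = 0.0385
  roan: (53 − 52)² / 52 = 0.0192
  white: (26 − 26)² / 26 = 0.0000
χ² = 0.0385 + 0.0192 + 0.0000 = 0.0577 ≈ 0.058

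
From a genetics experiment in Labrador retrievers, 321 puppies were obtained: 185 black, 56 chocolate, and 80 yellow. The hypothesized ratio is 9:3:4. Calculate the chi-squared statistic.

0.401

Under the 9:3:4 hypothesis (Σ ratio = 16, N = 321):
  black: 321 × 9/16 = 180.5625
  chocolate: 321 × 3/16 = 60.1875
  yellow: 321 × 4/16 = 80.25
χ² = Σ (O − E)² / E
  black: (185 − 180.5625)² / 180.5625 = 0.1091
  chocolate: (56 − 60.1875)² / 60.1875 = 0.2913
  yellow: (80 − 80.25)² / 80.25 = 0.0008
χ² = 0.1091 + 0.2913 + 0.0008 = 0.4012 ≈ 0.401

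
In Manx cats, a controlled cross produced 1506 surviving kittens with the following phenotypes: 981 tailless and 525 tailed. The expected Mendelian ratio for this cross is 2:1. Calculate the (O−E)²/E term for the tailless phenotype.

0.527

Under the 2:1 hypothesis (Σ ratio = 3, N = 1506):
  tailless: 1506 × 2/3 = 1004
  tailed: 1506 × 1/3 = 502
Contribution of tailless: (981 − 1004)² / 1004 = 0.5269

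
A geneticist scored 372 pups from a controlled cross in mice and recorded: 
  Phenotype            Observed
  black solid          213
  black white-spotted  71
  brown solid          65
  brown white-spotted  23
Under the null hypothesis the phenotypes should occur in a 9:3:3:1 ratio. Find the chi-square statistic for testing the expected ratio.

0.416

The 9:3:3:1 ratio has 16 parts, so with N = 372 the expected counts are:
  black solid: 372 × 9/16 = 209.25
  black white-spotted: 372 × 3/16 = 69.75
  brown solid: 372 × 3/16 = 69.75
  brown white-spotted: 372 × 1/16 = 23.25
χ² = Σ (O − E)² / E
  black solid: (213 − 209.25)² / 209.25 = 0.0672
  black white-spotted: (71 − 69.75)² / 69.75 = 0.0224
  brown solid: (65 − 69.75)² / 69.75 = 0.3235
  brown white-spotted: (23 − 23.25)² / 23.25 = 0.0027
χ² = 0.0672 + 0.0224 + 0.3235 + 0.0027 = 0.4158 ≈ 0.416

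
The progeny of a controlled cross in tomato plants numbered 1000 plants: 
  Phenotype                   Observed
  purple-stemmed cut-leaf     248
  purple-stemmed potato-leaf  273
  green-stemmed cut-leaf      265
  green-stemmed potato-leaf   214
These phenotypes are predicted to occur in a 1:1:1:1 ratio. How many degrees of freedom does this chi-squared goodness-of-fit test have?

A goodness-of-fit test with 4 phenotype classes has df = 4 − 1 = 3.

3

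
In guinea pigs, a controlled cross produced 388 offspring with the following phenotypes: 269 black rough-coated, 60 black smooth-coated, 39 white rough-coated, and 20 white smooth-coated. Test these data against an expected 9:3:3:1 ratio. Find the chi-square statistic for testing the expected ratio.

The 9:3:3:1 ratio has 16 parts, so with N = 388 the expected counts are:
  black rough-coated: 388 × 9/16 = 218.25
  black smooth-coated: 388 × 3/16 = 72.75
  white rough-coated: 388 × 3/16 = 72.75
  white smooth-coated: 388 × 1/16 = 24.25
χ² = Σ (O − E)² / E
  black rough-coated: (269 − 218.25)² / 218.25 = 11.8010
  black smooth-coated: (60 − 72.75)² / 72.75 = 2.2345
  white rough-coated: (39 − 72.75)² / 72.75 = 15.6572
  white smooth-coated: (20 − 24.25)² / 24.25 = 0.7448
χ² = 11.8010 + 2.2345 + 15.6572 + 0.7448 = 30.4375 ≈ 30.438

30.438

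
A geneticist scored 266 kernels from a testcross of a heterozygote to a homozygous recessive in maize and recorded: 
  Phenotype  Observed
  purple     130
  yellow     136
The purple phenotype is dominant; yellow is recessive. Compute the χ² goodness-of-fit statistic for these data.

A testcross of a heterozygote (Aa × aa) gives a 1:1 phenotypic ratio.
The 1:1 ratio has 2 parts, so with N = 266 the expected counts are:
  purple: 266 × 1/2 = 133
  yellow: 266 × 1/2 = 133
χ² = Σ (O − E)² / E
  purple: (130 − 133)² / 133 = 0.0677
  yellow: (136 − 133)² / 133 = 0.0677
χ² = 0.0677 + 0.0677 = 0.1354 ≈ 0.135

0.135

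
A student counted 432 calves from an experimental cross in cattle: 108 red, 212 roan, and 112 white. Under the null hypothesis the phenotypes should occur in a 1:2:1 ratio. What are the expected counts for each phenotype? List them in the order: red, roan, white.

The 1:2:1 ratio has 4 parts, so with N = 432 the expected counts are:
  red: 432 × 1/4 = 108
  roan: 432 × 2/4 = 216
  white: 432 × 1/4 = 108

108, 216, 108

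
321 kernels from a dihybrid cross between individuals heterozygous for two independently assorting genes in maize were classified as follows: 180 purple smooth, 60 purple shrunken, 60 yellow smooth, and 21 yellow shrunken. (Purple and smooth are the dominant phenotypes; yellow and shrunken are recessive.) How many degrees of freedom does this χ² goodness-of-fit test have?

A dihybrid F₂ with independent assortment and complete dominance at both loci gives a 9:3:3:1 phenotypic ratio.
A goodness-of-fit test with 4 phenotype classes has df = 4 − 1 = 3.

3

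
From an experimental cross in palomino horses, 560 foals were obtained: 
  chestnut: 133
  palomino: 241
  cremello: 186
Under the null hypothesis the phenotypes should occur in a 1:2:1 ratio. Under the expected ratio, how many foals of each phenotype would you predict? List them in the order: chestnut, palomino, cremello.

Total ratio parts = 4. Expected numbers out of 560:
  chestnut: 560 × 1/4 = 140
  palomino: 560 × 2/4 = 280
  cremello: 560 × 1/4 = 140

140, 280, 140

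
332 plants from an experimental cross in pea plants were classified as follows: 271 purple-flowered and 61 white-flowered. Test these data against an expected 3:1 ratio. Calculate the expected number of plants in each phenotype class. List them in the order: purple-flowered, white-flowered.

The 3:1 ratio has 4 parts, so with N = 332 the expected counts are:
  purple-flowered: 332 × 3/4 = 249
  white-flowered: 332 × 1/4 = 83

249, 83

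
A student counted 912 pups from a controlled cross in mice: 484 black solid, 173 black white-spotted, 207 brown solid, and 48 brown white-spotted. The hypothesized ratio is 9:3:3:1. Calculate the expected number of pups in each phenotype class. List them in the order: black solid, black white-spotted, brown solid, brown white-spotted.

513, 171, 171, 57

Total ratio parts = 16. Expected numbers out of 912:
  black solid: 912 × 9/16 = 513
  black white-spotted: 912 × 3/16 = 171
  brown solid: 912 × 3/16 = 171
  brown white-spotted: 912 × 1/16 = 57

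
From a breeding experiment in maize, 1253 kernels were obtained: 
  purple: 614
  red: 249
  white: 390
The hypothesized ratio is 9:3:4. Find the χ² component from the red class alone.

Under the 9:3:4 hypothesis (Σ ratio = 16, N = 1253):
  purple: 1253 × 9/16 = 704.8125
  red: 1253 × 3/16 = 234.9375
  white: 1253 × 4/16 = 313.25
Contribution of red: (249 − 234.9375)² / 234.9375 = 0.8417

0.842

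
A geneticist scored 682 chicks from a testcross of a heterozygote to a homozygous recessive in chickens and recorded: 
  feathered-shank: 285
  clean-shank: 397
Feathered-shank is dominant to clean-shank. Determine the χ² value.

A testcross of a heterozygote (Aa × aa) gives a 1:1 phenotypic ratio.
Expected counts for N = 682 under a 1:1 ratio (total parts = 2):
  feathered-shank: 682 × 1/2 = 341
  clean-shank: 682 × 1/2 = 341
χ² = Σ (O − E)² / E
  feathered-shank: (285 − 341)² / 341 = 9.1965
  clean-shank: (397 − 341)² / 341 = 9.1965
χ² = 9.1965 + 9.1965 = 18.393

18.393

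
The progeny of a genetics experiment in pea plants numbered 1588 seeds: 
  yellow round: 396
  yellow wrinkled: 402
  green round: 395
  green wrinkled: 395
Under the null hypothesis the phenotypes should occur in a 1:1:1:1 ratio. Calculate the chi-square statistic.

0.086

The 1:1:1:1 ratio has 4 parts, so with N = 1588 the expected counts are:
  yellow round: 1588 × 1/4 = 397
  yellow wrinkled: 1588 × 1/4 = 397
  green round: 1588 × 1/4 = 397
  green wrinkled: 1588 × 1/4 = 397
χ² = Σ (O − E)² / E
  yellow round: (396 − 397)² / 397 = 0.0025
  yellow wrinkled: (402 − 397)² / 397 = 0.0630
  green round: (395 − 397)² / 397 = 0.0101
  green wrinkled: (395 − 397)² / 397 = 0.0101
χ² = 0.0025 + 0.0630 + 0.0101 + 0.0101 = 0.0857 ≈ 0.086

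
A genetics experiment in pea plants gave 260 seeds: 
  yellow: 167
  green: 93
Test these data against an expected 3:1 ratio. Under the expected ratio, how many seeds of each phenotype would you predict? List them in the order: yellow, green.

Expected counts for N = 260 under a 3:1 ratio (total parts = 4):
  yellow: 260 × 3/4 = 195
  green: 260 × 1/4 = 65

195, 65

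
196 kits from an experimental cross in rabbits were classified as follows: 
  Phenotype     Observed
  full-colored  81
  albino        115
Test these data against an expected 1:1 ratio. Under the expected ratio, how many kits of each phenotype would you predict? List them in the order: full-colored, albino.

98, 98

Expected counts for N = 196 under a 1:1 ratio (total parts = 2):
  full-colored: 196 × 1/2 = 98
  albino: 196 × 1/2 = 98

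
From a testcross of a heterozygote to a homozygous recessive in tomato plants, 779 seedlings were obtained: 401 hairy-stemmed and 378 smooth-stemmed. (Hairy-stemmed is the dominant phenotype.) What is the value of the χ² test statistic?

0.679

A testcross of a heterozygote (Aa × aa) gives a 1:1 phenotypic ratio.
The 1:1 ratio has 2 parts, so with N = 779 the expected counts are:
  hairy-stemmed: 779 × 1/2 = 389.5
  smooth-stemmed: 779 × 1/2 = 389.5
χ² = Σ (O − E)² / E
  hairy-stemmed: (401 − 389.5)² / 389.5 = 0.3395
  smooth-stemmed: (378 − 389.5)² / 389.5 = 0.3395
χ² = 0.3395 + 0.3395 = 0.679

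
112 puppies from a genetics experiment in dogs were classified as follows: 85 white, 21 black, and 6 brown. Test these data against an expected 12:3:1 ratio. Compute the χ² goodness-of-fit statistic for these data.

Under the 12:3:1 hypothesis (Σ ratio = 16, N = 112):
  white: 112 × 12/16 = 84
  black: 112 × 3/16 = 21
  brown: 112 × 1/16 = 7
χ² = Σ (O − E)² / E
  white: (85 − 84)² / 84 = 0.0119
  black: (21 − 21)² / 21 = 0.0000
  brown: (6 − 7)² / 7 = 0.1429
χ² = 0.0119 + 0.0000 + 0.1429 = 0.1548 ≈ 0.155

0.155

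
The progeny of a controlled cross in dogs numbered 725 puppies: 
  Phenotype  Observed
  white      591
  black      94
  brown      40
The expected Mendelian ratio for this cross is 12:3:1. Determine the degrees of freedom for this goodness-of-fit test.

A goodness-of-fit test with 3 phenotype classes has df = 3 − 1 = 2.

2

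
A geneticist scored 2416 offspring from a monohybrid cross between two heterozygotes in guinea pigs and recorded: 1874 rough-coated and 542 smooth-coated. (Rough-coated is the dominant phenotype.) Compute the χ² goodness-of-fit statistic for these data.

8.486

For a monohybrid cross between heterozygotes with complete dominance, the expected phenotypic ratio is 3:1.
Under the 3:1 hypothesis (Σ ratio = 4, N = 2416):
  rough-coated: 2416 × 3/4 = 1812
  smooth-coated: 2416 × 1/4 = 604
χ² = Σ (O − E)² / E
  rough-coated: (1874 − 1812)² / 1812 = 2.1214
  smooth-coated: (542 − 604)² / 604 = 6.3642
χ² = 2.1214 + 6.3642 = 8.4856 ≈ 8.486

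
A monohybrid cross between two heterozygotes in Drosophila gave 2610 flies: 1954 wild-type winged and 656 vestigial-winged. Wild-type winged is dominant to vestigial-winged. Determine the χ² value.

0.025

For a monohybrid cross between heterozygotes with complete dominance, the expected phenotypic ratio is 3:1.
Total ratio parts = 4. Expected numbers out of 2610:
  wild-type winged: 2610 × 3/4 = 1957.5
  vestigial-winged: 2610 × 1/4 = 652.5
χ² = Σ (O − E)² / E
  wild-type winged: (1954 − 1957.5)² / 1957.5 = 0.0063
  vestigial-winged: (656 − 652.5)² / 652.5 = 0.0188
χ² = 0.0063 + 0.0188 = 0.0251 ≈ 0.025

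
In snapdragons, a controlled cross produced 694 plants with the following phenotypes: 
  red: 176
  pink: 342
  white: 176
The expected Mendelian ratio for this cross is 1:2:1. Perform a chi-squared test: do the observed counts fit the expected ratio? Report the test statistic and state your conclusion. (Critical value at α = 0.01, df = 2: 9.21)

0.144; consistent

Under the 1:2:1 hypothesis (Σ ratio = 4, N = 694):
  red: 694 × 1/4 = 173.5
  pink: 694 × 2/4 = 347
  white: 694 × 1/4 = 173.5
χ² = Σ (O − E)² / E
  red: (176 − 173.5)² / 173.5 = 0.0360
  pink: (342 − 347)² / 347 = 0.0720
  white: (176 − 173.5)² / 173.5 = 0.0360
χ² = 0.0360 + 0.0720 + 0.0360 = 0.144
Degrees of freedom = 3 − 1 = 2; critical value at α = 0.01 is 9.21.
Since 0.144 < 9.21, we fail to reject the null hypothesis — the data are consistent with the 1:2:1 ratio.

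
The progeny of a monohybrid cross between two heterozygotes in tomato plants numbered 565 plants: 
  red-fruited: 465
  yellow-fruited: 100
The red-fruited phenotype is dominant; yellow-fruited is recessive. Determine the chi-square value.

For a monohybrid cross between heterozygotes with complete dominance, the expected phenotypic ratio is 3:1.
Under the 3:1 hypothesis (Σ ratio = 4, N = 565):
  red-fruited: 565 × 3/4 = 423.75
  yellow-fruited: 565 × 1/4 = 141.25
χ² = Σ (O − E)² / E
  red-fruited: (465 − 423.75)² / 423.75 = 4.0155
  yellow-fruited: (100 − 141.25)² / 141.25 = 12.0465
χ² = 4.0155 + 12.0465 = 16.062

16.062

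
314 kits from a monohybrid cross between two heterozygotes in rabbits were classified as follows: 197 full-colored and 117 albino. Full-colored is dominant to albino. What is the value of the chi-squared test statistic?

For a monohybrid cross between heterozygotes with complete dominance, the expected phenotypic ratio is 3:1.
Expected counts for N = 314 under a 3:1 ratio (total parts = 4):
  full-colored: 314 × 3/4 = 235.5
  albino: 314 × 1/4 = 78.5
χ² = Σ (O − E)² / E
  full-colored: (197 − 235.5)² / 235.5 = 6.2941
  albino: (117 − 78.5)² / 78.5 = 18.8822
χ² = 6.2941 + 18.8822 = 25.1763 ≈ 25.176

25.176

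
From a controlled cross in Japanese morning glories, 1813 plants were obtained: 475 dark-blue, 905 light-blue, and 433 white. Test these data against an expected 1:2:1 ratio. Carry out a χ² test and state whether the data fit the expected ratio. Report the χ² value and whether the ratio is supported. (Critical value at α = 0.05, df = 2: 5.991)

Under the 1:2:1 hypothesis (Σ ratio = 4, N = 1813):
  dark-blue: 1813 × 1/4 = 453.25
  light-blue: 1813 × 2/4 = 906.5
  white: 1813 × 1/4 = 453.25
χ² = Σ (O − E)² / E
  dark-blue: (475 − 453.25)² / 453.25 = 1.0437
  light-blue: (905 − 906.5)² / 906.5 = 0.0025
  white: (433 − 453.25)² / 453.25 = 0.9047
χ² = 1.0437 + 0.0025 + 0.9047 = 1.9509 ≈ 1.951
Degrees of freedom = 3 − 1 = 2; critical value at α = 0.05 is 5.991.
Since 1.951 < 5.991, we fail to reject the null hypothesis — the data are consistent with the 1:2:1 ratio.

1.951; consistent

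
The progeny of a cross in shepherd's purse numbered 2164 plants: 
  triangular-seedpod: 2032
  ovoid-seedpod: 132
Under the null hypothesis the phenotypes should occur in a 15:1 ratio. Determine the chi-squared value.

0.083

Total ratio parts = 16. Expected numbers out of 2164:
  triangular-seedpod: 2164 × 15/16 = 2028.75
  ovoid-seedpod: 2164 × 1/16 = 135.25
χ² = Σ (O − E)² / E
  triangular-seedpod: (2032 − 2028.75)² / 2028.75 = 0.0052
  ovoid-seedpod: (132 − 135.25)² / 135.25 = 0.0781
χ² = 0.0052 + 0.0781 = 0.0833 ≈ 0.083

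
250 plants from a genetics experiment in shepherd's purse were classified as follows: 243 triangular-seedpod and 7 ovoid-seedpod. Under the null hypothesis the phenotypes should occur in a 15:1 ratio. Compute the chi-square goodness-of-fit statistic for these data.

5.078

Expected counts for N = 250 under a 15:1 ratio (total parts = 16):
  triangular-seedpod: 250 × 15/16 = 234.375
  ovoid-seedpod: 250 × 1/16 = 15.625
χ² = Σ (O − E)² / E
  triangular-seedpod: (243 − 234.375)² / 234.375 = 0.3174
  ovoid-seedpod: (7 − 15.625)² / 15.625 = 4.7610
χ² = 0.3174 + 4.7610 = 5.0784 ≈ 5.078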